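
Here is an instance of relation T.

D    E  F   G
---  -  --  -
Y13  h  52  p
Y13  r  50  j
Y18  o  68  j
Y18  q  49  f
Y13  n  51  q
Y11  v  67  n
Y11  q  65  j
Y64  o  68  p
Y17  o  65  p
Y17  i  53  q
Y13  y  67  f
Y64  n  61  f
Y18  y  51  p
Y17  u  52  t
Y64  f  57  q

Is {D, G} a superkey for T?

All 15 rows have distinct {D, G} values, so {D, G} → (all attributes) holds and {D, G} is a superkey.

Yes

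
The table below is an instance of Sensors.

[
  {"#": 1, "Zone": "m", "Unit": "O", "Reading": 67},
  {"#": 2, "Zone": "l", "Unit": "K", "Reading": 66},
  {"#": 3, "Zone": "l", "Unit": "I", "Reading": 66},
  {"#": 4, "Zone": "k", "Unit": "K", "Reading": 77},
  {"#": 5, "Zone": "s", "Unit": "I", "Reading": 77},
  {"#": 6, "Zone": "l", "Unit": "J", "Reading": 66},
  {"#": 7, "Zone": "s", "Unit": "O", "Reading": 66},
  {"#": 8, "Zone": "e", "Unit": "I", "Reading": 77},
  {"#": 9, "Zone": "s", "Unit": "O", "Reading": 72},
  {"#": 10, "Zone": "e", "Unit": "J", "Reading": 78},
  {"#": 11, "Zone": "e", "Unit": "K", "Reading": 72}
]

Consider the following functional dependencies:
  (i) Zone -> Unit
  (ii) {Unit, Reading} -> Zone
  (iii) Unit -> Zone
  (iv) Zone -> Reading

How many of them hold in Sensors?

(i) Zone -> Unit: Zone=l: rows 2, 3, 6 → Unit takes values {K, I, J} — violation; Zone=s: rows 5, 7, 9 → Unit takes values {I, O} — violation; Zone=e: rows 8, 10, 11 → Unit takes values {I, J, K} — violation — fails.
(ii) {Unit, Reading} -> Zone: (Unit=I, Reading=77): rows 5, 8 → Zone takes values {s, e} — violation — fails.
(iii) Unit -> Zone: Unit=O: rows 1, 7, 9 → Zone takes values {m, s} — violation; Unit=K: rows 2, 4, 11 → Zone takes values {l, k, e} — violation; Unit=I: rows 3, 5, 8 → Zone takes values {l, s, e} — violation; Unit=J: rows 6, 10 → Zone takes values {l, e} — violation — fails.
(iv) Zone -> Reading: Zone=s: rows 5, 7, 9 → Reading takes values {77, 66, 72} — violation; Zone=e: rows 8, 10, 11 → Reading takes values {77, 78, 72} — violation — fails.
None of the 4 dependencies hold.

0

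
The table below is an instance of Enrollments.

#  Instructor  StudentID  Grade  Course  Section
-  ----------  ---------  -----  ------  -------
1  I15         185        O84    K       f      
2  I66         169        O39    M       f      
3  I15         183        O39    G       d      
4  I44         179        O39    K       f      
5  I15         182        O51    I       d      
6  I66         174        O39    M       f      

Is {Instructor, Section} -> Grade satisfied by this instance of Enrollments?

(Instructor=I15, Section=f): row 1 → Grade = O84 ✓
(Instructor=I66, Section=f): rows 2, 6 → Grade = O39, O39 ✓
(Instructor=I15, Section=d): rows 3, 5 → Grade takes values {O39, O51} — violation
(Instructor=I44, Section=f): row 4 → Grade = O39 ✓
Two rows agree on {Instructor, Section} but differ on Grade, so {Instructor, Section} -> Grade does not hold.

No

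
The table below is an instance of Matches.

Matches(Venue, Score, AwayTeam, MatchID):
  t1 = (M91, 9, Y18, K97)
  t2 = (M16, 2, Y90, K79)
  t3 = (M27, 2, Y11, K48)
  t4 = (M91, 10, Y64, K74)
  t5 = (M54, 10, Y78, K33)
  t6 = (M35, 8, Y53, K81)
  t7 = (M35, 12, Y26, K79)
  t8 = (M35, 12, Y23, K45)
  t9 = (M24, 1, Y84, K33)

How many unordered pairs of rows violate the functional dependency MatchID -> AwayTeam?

2

MatchID=K79: violating pairs (2,7) — 1 pair.
MatchID=K33: violating pairs (5,9) — 1 pair.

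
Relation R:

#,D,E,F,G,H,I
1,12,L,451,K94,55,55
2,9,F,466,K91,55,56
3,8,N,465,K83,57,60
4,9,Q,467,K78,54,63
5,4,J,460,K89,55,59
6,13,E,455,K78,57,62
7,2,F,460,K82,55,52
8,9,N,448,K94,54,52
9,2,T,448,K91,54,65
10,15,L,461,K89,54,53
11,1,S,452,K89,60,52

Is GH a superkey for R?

All 11 rows have distinct GH values, so GH → (all attributes) holds and GH is a superkey.

Yes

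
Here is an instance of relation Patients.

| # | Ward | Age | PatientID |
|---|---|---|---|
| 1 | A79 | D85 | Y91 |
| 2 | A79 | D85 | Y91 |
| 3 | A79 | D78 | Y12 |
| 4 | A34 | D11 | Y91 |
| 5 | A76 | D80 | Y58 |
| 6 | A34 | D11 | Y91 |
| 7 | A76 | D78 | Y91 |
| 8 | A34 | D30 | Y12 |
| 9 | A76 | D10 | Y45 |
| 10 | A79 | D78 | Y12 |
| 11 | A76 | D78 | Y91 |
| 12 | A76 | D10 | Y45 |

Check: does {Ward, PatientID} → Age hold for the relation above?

Yes

(Ward=A79, PatientID=Y91): rows 1, 2 → Age = D85, D85 ✓
(Ward=A79, PatientID=Y12): rows 3, 10 → Age = D78, D78 ✓
(Ward=A34, PatientID=Y91): rows 4, 6 → Age = D11, D11 ✓
(Ward=A76, PatientID=Y58): row 5 → Age = D80 ✓
(Ward=A76, PatientID=Y91): rows 7, 11 → Age = D78, D78 ✓
(Ward=A34, PatientID=Y12): row 8 → Age = D30 ✓
(Ward=A76, PatientID=Y45): rows 9, 12 → Age = D10, D10 ✓
Every {Ward, PatientID} value is associated with a single Age value, so {Ward, PatientID} → Age holds.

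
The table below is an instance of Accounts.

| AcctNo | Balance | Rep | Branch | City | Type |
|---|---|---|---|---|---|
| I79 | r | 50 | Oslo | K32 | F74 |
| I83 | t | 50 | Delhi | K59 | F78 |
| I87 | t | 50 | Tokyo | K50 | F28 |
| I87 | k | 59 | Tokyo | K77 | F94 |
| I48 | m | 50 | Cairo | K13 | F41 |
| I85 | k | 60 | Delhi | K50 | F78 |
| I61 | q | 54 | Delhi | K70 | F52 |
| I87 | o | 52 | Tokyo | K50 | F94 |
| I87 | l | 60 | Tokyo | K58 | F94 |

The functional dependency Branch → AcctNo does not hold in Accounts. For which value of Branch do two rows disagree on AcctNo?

Delhi

Branch=Oslo: 1 row → AcctNo = I79 ✓
Branch=Delhi: 3 rows → AcctNo takes values {I83, I85, I61} — violation
Branch=Tokyo: 4 rows → AcctNo = I87, I87, I87, I87 ✓
Branch=Cairo: 1 row → AcctNo = I48 ✓
The only Branch value with inconsistent AcctNo is Branch=Delhi.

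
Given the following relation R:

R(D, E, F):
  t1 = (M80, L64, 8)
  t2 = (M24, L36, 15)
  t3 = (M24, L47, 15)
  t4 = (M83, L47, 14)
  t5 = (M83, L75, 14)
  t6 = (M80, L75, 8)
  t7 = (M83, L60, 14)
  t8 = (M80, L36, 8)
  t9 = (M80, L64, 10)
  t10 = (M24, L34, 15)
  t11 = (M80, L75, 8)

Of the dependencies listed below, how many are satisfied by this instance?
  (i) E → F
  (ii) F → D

(i) E → F: E=L64: rows 1, 9 → F takes values {8, 10} — violation; E=L36: rows 2, 8 → F takes values {15, 8} — violation; E=L47: rows 3, 4 → F takes values {15, 14} — violation; E=L75: rows 5, 6, 11 → F takes values {14, 8} — violation — fails.
(ii) F → D: every LHS value maps to a single RHS value — holds.
1 of the 2 dependencies holds.

1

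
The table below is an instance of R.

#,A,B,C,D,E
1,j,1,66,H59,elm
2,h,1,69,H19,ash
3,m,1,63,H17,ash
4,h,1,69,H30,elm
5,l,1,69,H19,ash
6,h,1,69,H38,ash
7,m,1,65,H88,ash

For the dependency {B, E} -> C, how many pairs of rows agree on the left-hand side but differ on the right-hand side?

(B=1, E=elm): violating pairs (1,4) — 1 pair.
(B=1, E=ash): violating pairs (2,3), (2,7), (3,5), (3,6), (3,7), (5,7), (6,7) — 7 pairs.

8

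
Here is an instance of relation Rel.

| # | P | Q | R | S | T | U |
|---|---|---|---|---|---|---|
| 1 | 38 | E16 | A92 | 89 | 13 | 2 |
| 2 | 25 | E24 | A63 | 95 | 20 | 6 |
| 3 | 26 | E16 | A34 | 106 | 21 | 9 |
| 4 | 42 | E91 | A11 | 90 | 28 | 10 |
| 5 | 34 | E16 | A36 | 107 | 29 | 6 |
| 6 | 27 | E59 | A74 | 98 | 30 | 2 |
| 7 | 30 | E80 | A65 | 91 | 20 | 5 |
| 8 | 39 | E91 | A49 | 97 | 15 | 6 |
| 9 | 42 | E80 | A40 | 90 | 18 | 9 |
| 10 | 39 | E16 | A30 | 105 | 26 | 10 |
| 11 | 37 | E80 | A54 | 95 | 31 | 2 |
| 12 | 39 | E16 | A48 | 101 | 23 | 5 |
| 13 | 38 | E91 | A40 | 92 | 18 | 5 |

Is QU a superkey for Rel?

Yes

All 13 rows have distinct QU values, so QU → (all attributes) holds and QU is a superkey.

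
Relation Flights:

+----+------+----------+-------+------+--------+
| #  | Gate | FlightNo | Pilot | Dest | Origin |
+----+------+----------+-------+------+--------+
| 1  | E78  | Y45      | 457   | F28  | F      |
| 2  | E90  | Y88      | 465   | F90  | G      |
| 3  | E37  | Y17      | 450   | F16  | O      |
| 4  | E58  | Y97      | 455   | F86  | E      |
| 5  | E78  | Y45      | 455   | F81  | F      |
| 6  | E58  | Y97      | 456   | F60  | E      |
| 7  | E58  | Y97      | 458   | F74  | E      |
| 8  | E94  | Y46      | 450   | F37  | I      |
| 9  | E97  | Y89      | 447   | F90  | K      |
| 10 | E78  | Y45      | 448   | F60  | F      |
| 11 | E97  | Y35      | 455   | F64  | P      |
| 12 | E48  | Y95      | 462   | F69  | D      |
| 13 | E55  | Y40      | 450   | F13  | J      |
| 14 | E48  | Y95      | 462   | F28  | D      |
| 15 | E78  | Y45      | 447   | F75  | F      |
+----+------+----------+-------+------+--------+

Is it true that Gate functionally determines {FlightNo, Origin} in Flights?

Gate=E78: rows 1, 5, 10, 15 → {FlightNo,Origin} = (Y45, F), (Y45, F), (Y45, F), (Y45, F) ✓
Gate=E90: row 2 → {FlightNo,Origin} = (Y88, G) ✓
Gate=E37: row 3 → {FlightNo,Origin} = (Y17, O) ✓
Gate=E58: rows 4, 6, 7 → {FlightNo,Origin} = (Y97, E), (Y97, E), (Y97, E) ✓
Gate=E94: row 8 → {FlightNo,Origin} = (Y46, I) ✓
Gate=E97: rows 9, 11 → {FlightNo,Origin} takes values {(Y89, K), (Y35, P)} — violation
Gate=E48: rows 12, 14 → {FlightNo,Origin} = (Y95, D), (Y95, D) ✓
Gate=E55: row 13 → {FlightNo,Origin} = (Y40, J) ✓
Two rows agree on Gate but differ on {FlightNo, Origin}, so Gate → {FlightNo, Origin} does not hold.

No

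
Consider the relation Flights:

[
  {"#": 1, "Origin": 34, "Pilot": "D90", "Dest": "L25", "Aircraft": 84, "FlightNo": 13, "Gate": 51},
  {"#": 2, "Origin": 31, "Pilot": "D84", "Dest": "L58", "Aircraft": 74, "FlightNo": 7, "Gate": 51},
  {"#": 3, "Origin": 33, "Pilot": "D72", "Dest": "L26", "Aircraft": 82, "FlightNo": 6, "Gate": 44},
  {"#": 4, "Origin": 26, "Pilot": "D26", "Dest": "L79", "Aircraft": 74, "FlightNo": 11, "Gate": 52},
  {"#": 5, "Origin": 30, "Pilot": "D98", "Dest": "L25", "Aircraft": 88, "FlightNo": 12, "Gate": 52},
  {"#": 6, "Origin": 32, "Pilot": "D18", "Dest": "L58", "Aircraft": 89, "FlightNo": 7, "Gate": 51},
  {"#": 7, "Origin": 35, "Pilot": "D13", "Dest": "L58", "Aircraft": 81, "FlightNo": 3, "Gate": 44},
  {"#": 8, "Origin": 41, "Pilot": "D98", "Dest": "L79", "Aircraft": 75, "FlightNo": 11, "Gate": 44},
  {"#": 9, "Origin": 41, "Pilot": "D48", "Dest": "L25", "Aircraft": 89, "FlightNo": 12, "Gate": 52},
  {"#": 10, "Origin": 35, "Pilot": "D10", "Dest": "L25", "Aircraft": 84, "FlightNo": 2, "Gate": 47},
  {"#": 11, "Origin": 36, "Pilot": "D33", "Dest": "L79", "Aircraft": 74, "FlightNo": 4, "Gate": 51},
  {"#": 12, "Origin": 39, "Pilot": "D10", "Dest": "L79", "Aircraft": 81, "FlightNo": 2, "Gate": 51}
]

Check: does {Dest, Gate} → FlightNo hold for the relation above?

(Dest=L25, Gate=51): row 1 → FlightNo = 13 ✓
(Dest=L58, Gate=51): rows 2, 6 → FlightNo = 7, 7 ✓
(Dest=L26, Gate=44): row 3 → FlightNo = 6 ✓
(Dest=L79, Gate=52): row 4 → FlightNo = 11 ✓
(Dest=L25, Gate=52): rows 5, 9 → FlightNo = 12, 12 ✓
(Dest=L58, Gate=44): row 7 → FlightNo = 3 ✓
(Dest=L79, Gate=44): row 8 → FlightNo = 11 ✓
(Dest=L25, Gate=47): row 10 → FlightNo = 2 ✓
(Dest=L79, Gate=51): rows 11, 12 → FlightNo takes values {4, 2} — violation
Two rows agree on {Dest, Gate} but differ on FlightNo, so {Dest, Gate} → FlightNo does not hold.

No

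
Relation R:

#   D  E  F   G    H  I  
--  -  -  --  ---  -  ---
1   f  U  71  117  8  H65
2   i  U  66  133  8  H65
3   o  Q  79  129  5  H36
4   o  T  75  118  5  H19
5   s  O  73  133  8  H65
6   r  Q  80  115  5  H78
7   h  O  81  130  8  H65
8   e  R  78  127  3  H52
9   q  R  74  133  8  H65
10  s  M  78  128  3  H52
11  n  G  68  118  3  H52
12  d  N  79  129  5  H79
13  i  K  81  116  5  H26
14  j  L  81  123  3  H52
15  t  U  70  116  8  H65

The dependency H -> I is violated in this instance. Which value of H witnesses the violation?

H=8: rows 1, 2, 5, 7, 9, 15 → I = H65, H65, H65, H65, H65, H65 ✓
H=5: rows 3, 4, 6, 12, 13 → I takes values {H36, H19, H78, H79, H26} — violation
H=3: rows 8, 10, 11, 14 → I = H52, H52, H52, H52 ✓
The only H value with inconsistent I is H=5.

5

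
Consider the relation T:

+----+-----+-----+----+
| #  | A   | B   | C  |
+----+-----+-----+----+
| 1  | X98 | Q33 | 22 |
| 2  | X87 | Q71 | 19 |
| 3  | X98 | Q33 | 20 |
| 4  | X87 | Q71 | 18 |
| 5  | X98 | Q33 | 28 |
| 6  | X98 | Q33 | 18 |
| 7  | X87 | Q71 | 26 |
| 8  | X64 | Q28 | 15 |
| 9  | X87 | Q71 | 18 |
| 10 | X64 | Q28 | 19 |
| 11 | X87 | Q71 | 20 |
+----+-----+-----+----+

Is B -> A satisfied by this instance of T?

B=Q33: rows 1, 3, 5, 6 → A = X98, X98, X98, X98 ✓
B=Q71: rows 2, 4, 7, 9, 11 → A = X87, X87, X87, X87, X87 ✓
B=Q28: rows 8, 10 → A = X64, X64 ✓
Every B value is associated with a single A value, so B -> A holds.

Yes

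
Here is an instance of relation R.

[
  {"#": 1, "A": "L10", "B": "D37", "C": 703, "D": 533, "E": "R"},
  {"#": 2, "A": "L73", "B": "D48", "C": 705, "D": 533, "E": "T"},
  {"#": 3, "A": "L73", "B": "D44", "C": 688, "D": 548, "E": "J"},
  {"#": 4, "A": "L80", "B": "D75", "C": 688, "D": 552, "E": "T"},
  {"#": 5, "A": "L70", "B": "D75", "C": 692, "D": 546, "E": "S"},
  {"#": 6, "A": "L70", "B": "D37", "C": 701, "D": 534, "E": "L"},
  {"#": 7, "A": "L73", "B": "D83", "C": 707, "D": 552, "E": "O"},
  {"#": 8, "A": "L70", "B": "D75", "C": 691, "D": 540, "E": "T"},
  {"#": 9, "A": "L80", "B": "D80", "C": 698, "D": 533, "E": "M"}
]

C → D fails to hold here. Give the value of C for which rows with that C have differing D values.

C=703: row 1 → D = 533 ✓
C=705: row 2 → D = 533 ✓
C=688: rows 3, 4 → D takes values {548, 552} — violation
C=692: row 5 → D = 546 ✓
C=701: row 6 → D = 534 ✓
C=707: row 7 → D = 552 ✓
C=691: row 8 → D = 540 ✓
C=698: row 9 → D = 533 ✓
The only C value with inconsistent D is C=688.

688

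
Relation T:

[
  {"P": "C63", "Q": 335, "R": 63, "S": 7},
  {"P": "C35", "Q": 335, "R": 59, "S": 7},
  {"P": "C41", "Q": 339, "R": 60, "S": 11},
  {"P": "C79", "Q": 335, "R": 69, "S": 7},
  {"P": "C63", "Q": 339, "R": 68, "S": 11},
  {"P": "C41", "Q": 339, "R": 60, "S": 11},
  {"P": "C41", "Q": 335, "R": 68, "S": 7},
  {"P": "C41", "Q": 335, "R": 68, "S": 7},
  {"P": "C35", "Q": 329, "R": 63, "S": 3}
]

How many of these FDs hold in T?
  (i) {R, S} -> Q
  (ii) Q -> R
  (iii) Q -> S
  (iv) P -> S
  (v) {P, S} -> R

(i) {R, S} -> Q: every LHS value maps to a single RHS value — holds.
(ii) Q -> R: Q=335: 5 rows → R takes values {63, 59, 69, 68} — violation; Q=339: 3 rows → R takes values {60, 68} — violation — fails.
(iii) Q -> S: every LHS value maps to a single RHS value — holds.
(iv) P -> S: P=C63: 2 rows → S takes values {7, 11} — violation; P=C35: 2 rows → S takes values {7, 3} — violation; P=C41: 4 rows → S takes values {11, 7} — violation — fails.
(v) {P, S} -> R: every LHS value maps to a single RHS value — holds.
3 of the 5 dependencies hold.

3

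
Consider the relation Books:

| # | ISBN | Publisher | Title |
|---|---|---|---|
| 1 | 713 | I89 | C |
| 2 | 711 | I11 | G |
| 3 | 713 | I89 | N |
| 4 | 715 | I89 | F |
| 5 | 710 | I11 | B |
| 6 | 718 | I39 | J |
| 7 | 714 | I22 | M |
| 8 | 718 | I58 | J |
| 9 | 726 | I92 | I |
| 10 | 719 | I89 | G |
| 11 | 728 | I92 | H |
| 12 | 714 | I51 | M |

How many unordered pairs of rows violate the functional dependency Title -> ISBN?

Title=G: violating pairs (2,10) — 1 pair.
Title=J: all 2 rows agree on ISBN — 0 pairs.
Title=M: all 2 rows agree on ISBN — 0 pairs.

1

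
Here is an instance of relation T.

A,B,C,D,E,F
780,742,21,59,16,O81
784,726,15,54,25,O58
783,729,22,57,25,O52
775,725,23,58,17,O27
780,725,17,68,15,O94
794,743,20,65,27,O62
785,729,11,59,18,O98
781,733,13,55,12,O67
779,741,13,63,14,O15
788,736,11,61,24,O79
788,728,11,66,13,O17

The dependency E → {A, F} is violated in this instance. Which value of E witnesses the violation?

25

E=16: 1 row → {A,F} = (780, O81) ✓
E=25: 2 rows → {A,F} takes values {(784, O58), (783, O52)} — violation
E=17: 1 row → {A,F} = (775, O27) ✓
E=15: 1 row → {A,F} = (780, O94) ✓
E=27: 1 row → {A,F} = (794, O62) ✓
E=18: 1 row → {A,F} = (785, O98) ✓
E=12: 1 row → {A,F} = (781, O67) ✓
E=14: 1 row → {A,F} = (779, O15) ✓
E=24: 1 row → {A,F} = (788, O79) ✓
E=13: 1 row → {A,F} = (788, O17) ✓
The only E value with inconsistent RHS is E=25.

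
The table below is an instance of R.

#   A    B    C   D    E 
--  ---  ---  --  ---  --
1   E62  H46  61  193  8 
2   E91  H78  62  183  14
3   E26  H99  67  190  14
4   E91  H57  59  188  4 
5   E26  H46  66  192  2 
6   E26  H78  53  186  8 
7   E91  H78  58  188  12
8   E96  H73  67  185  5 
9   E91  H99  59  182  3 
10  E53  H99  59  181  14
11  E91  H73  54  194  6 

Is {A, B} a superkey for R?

Rows 2 and 7 have the same {A, B} value (A=E91, B=H78) but are distinct tuples, so {A, B} does not determine every attribute — not a superkey.

No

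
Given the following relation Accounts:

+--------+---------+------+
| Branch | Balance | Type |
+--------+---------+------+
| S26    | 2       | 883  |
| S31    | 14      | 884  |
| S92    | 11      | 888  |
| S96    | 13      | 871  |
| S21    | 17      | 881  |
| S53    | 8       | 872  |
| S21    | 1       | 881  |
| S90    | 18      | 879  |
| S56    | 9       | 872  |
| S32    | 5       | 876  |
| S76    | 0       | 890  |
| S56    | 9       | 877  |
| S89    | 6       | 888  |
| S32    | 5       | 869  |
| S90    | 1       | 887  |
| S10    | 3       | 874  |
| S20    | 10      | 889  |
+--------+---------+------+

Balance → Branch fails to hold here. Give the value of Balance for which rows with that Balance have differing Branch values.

1

Balance=2: 1 row → Branch = S26 ✓
Balance=14: 1 row → Branch = S31 ✓
Balance=11: 1 row → Branch = S92 ✓
Balance=13: 1 row → Branch = S96 ✓
Balance=17: 1 row → Branch = S21 ✓
Balance=8: 1 row → Branch = S53 ✓
Balance=1: 2 rows → Branch takes values {S21, S90} — violation
Balance=18: 1 row → Branch = S90 ✓
Balance=9: 2 rows → Branch = S56, S56 ✓
Balance=5: 2 rows → Branch = S32, S32 ✓
Balance=0: 1 row → Branch = S76 ✓
Balance=6: 1 row → Branch = S89 ✓
Balance=3: 1 row → Branch = S10 ✓
Balance=10: 1 row → Branch = S20 ✓
The only Balance value with inconsistent Branch is Balance=1.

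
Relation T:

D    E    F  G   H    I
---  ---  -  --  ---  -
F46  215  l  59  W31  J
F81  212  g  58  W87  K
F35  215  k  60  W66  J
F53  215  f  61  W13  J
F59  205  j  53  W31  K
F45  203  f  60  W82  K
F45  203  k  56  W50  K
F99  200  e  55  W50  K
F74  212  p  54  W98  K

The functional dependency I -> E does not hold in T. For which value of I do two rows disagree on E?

I=J: 3 rows → E = 215, 215, 215 ✓
I=K: 6 rows → E takes values {212, 205, 203, 200} — violation
The only I value with inconsistent E is I=K.

K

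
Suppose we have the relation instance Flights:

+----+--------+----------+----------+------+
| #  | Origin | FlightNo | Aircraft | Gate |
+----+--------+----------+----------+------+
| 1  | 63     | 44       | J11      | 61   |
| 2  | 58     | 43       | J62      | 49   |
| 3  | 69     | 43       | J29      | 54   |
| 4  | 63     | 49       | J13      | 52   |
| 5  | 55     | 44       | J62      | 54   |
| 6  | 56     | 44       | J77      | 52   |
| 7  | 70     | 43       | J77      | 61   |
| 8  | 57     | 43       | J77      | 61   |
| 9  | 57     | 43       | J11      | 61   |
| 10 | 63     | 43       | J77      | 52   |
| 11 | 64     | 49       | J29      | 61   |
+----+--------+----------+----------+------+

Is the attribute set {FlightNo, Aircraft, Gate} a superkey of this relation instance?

Rows 7 and 8 have the same {FlightNo, Aircraft, Gate} value (FlightNo=43, Aircraft=J77, Gate=61) but are distinct tuples, so {FlightNo, Aircraft, Gate} does not determine every attribute — not a superkey.

No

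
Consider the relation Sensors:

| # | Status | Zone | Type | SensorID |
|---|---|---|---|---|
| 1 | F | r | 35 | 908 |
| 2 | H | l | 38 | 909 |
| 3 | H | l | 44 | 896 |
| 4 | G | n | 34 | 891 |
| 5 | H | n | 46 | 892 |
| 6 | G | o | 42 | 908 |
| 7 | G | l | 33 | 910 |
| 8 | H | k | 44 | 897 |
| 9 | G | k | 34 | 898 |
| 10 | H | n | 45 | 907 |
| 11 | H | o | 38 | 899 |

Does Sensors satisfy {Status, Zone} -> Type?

No

(Status=F, Zone=r): row 1 → Type = 35 ✓
(Status=H, Zone=l): rows 2, 3 → Type takes values {38, 44} — violation
(Status=G, Zone=n): row 4 → Type = 34 ✓
(Status=H, Zone=n): rows 5, 10 → Type takes values {46, 45} — violation
(Status=G, Zone=o): row 6 → Type = 42 ✓
(Status=G, Zone=l): row 7 → Type = 33 ✓
(Status=H, Zone=k): row 8 → Type = 44 ✓
(Status=G, Zone=k): row 9 → Type = 34 ✓
(Status=H, Zone=o): row 11 → Type = 38 ✓
Two rows agree on {Status, Zone} but differ on Type, so {Status, Zone} -> Type does not hold.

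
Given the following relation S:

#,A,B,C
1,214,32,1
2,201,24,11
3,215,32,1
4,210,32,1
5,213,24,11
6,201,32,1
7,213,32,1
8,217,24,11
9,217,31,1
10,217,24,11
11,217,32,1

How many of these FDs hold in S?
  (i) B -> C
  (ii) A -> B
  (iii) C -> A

(i) B -> C: every LHS value maps to a single RHS value — holds.
(ii) A -> B: A=201: rows 2, 6 → B takes values {24, 32} — violation; A=213: rows 5, 7 → B takes values {24, 32} — violation; A=217: rows 8, 9, 10, 11 → B takes values {24, 31, 32} — violation — fails.
(iii) C -> A: C=1: rows 1, 3, 4, 6, 7, 9, 11 → A takes values {214, 215, 210, 201, 213, 217} — violation; C=11: rows 2, 5, 8, 10 → A takes values {201, 213, 217} — violation — fails.
1 of the 3 dependencies holds.

1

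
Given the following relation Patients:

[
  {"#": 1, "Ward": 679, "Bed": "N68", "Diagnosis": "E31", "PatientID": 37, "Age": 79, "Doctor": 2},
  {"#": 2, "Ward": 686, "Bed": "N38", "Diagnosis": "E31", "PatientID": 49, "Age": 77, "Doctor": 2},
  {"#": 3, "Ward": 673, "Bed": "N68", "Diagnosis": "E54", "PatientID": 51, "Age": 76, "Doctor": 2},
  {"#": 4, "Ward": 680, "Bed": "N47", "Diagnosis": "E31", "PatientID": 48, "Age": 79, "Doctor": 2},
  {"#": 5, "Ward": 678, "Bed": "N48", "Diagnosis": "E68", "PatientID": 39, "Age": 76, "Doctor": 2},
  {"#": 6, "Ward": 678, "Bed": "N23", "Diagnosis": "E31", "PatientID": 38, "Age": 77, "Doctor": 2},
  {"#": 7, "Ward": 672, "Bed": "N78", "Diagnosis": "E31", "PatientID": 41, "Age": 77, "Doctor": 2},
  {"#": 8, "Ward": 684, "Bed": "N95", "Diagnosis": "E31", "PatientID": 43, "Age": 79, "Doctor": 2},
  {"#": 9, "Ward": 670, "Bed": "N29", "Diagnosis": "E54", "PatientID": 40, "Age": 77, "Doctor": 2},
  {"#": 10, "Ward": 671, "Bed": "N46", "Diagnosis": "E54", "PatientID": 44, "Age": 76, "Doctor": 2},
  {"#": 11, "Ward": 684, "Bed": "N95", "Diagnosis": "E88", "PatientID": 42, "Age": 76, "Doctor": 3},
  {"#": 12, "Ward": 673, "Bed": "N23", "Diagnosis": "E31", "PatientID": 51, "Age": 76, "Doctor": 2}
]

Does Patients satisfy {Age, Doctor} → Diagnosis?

No

(Age=79, Doctor=2): rows 1, 4, 8 → Diagnosis = E31, E31, E31 ✓
(Age=77, Doctor=2): rows 2, 6, 7, 9 → Diagnosis takes values {E31, E54} — violation
(Age=76, Doctor=2): rows 3, 5, 10, 12 → Diagnosis takes values {E54, E68, E31} — violation
(Age=76, Doctor=3): row 11 → Diagnosis = E88 ✓
Two rows agree on {Age, Doctor} but differ on Diagnosis, so {Age, Doctor} → Diagnosis does not hold.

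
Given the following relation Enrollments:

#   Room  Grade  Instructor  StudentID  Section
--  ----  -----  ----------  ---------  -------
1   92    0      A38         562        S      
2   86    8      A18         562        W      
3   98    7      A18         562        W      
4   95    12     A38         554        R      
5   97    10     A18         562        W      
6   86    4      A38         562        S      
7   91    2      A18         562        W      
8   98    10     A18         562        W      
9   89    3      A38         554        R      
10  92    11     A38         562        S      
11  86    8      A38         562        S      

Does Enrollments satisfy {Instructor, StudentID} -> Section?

Yes

(Instructor=A38, StudentID=562): rows 1, 6, 10, 11 → Section = S, S, S, S ✓
(Instructor=A18, StudentID=562): rows 2, 3, 5, 7, 8 → Section = W, W, W, W, W ✓
(Instructor=A38, StudentID=554): rows 4, 9 → Section = R, R ✓
Every {Instructor, StudentID} value is associated with a single Section value, so {Instructor, StudentID} -> Section holds.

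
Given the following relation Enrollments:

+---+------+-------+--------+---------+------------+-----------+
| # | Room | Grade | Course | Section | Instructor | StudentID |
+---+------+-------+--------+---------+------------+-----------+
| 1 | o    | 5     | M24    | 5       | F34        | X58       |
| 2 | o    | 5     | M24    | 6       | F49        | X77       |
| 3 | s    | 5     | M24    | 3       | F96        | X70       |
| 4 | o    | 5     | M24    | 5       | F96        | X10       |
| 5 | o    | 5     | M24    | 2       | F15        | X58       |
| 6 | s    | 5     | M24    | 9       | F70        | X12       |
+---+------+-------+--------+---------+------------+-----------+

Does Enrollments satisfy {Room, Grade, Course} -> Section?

(Room=o, Grade=5, Course=M24): rows 1, 2, 4, 5 → Section takes values {5, 6, 2} — violation
(Room=s, Grade=5, Course=M24): rows 3, 6 → Section takes values {3, 9} — violation
Two rows agree on {Room, Grade, Course} but differ on Section, so {Room, Grade, Course} -> Section does not hold.

No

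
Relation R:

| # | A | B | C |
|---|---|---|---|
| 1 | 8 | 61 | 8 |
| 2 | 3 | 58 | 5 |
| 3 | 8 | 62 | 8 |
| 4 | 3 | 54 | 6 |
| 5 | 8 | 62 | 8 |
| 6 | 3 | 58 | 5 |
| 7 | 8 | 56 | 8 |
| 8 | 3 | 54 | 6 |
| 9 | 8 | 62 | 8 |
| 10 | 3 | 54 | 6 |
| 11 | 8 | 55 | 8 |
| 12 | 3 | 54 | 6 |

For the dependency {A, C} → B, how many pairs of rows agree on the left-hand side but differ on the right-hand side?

12

(A=8, C=8): violating pairs (1,3), (1,5), (1,7), (1,9), (1,11), (3,7), (3,11), (5,7), (5,11), (7,9), (7,11), (9,11) — 12 pairs.
(A=3, C=5): all 2 rows agree on B — 0 pairs.
(A=3, C=6): all 4 rows agree on B — 0 pairs.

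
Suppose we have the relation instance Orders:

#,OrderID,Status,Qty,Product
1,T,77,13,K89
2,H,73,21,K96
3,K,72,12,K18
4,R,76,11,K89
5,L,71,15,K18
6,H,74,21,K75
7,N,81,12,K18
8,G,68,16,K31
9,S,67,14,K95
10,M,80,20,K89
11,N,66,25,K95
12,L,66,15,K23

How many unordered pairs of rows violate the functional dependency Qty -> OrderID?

1

Qty=21: all 2 rows agree on OrderID — 0 pairs.
Qty=12: violating pairs (3,7) — 1 pair.
Qty=15: all 2 rows agree on OrderID — 0 pairs.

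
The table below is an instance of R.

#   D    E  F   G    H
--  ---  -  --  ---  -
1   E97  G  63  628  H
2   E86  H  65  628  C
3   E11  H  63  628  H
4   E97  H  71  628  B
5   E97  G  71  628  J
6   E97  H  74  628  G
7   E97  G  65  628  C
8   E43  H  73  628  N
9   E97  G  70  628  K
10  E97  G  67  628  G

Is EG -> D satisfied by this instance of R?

(E=G, G=628): rows 1, 5, 7, 9, 10 → D = E97, E97, E97, E97, E97 ✓
(E=H, G=628): rows 2, 3, 4, 6, 8 → D takes values {E86, E11, E97, E43} — violation
Two rows agree on EG but differ on D, so EG -> D does not hold.

No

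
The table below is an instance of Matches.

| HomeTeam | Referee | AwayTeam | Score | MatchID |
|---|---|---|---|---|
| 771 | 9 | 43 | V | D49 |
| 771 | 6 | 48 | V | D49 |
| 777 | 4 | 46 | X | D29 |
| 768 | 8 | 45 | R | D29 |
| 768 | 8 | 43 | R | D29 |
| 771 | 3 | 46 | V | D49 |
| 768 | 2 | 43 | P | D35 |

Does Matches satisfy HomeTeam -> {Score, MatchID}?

No

HomeTeam=771: 3 rows → {Score,MatchID} = (V, D49), (V, D49), (V, D49) ✓
HomeTeam=777: 1 row → {Score,MatchID} = (X, D29) ✓
HomeTeam=768: 3 rows → {Score,MatchID} takes values {(R, D29), (P, D35)} — violation
Two rows agree on HomeTeam but differ on {Score, MatchID}, so HomeTeam -> {Score, MatchID} does not hold.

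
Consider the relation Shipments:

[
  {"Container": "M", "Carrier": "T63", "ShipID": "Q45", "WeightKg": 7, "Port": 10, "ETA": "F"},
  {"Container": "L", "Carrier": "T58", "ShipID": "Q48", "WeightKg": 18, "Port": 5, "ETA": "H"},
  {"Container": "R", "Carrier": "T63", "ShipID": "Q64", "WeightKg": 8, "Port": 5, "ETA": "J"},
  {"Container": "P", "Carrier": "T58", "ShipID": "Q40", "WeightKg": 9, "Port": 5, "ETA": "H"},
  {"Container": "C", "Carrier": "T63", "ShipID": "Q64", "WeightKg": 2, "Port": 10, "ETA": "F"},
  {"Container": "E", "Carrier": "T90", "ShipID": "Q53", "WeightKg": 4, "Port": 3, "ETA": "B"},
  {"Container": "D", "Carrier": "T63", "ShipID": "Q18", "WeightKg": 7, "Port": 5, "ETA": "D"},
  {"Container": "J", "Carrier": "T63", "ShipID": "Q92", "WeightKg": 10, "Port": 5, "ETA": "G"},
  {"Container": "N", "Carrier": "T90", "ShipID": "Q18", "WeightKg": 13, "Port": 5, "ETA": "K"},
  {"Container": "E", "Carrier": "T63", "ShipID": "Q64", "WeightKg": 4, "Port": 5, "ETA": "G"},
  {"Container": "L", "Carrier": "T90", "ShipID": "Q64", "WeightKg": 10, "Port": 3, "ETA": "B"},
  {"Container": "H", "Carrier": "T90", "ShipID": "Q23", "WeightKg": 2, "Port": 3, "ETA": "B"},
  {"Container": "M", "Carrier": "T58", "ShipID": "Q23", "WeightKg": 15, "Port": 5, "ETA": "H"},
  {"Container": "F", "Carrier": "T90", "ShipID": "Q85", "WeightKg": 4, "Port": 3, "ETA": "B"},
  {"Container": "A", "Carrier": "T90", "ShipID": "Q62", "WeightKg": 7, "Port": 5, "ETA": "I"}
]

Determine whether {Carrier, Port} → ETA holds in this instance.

(Carrier=T63, Port=10): 2 rows → ETA = F, F ✓
(Carrier=T58, Port=5): 3 rows → ETA = H, H, H ✓
(Carrier=T63, Port=5): 4 rows → ETA takes values {J, D, G} — violation
(Carrier=T90, Port=3): 4 rows → ETA = B, B, B, B ✓
(Carrier=T90, Port=5): 2 rows → ETA takes values {K, I} — violation
Two rows agree on {Carrier, Port} but differ on ETA, so {Carrier, Port} → ETA does not hold.

No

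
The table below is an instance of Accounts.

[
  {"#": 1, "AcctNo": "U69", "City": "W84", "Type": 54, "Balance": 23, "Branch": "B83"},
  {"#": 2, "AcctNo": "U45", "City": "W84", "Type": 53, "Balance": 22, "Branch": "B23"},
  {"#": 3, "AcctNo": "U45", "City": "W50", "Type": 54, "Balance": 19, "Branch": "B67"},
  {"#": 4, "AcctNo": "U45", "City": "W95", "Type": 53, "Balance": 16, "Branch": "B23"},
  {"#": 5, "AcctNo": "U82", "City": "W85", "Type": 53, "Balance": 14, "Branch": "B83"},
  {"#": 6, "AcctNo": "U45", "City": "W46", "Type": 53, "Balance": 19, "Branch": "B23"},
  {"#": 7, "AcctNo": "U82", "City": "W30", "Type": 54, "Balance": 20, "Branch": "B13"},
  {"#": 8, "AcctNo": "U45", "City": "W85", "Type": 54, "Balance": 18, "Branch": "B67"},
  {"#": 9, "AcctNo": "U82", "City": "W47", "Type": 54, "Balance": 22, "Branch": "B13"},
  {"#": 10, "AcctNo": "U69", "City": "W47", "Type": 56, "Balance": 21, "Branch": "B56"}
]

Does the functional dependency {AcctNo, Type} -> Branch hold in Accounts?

Yes

(AcctNo=U69, Type=54): row 1 → Branch = B83 ✓
(AcctNo=U45, Type=53): rows 2, 4, 6 → Branch = B23, B23, B23 ✓
(AcctNo=U45, Type=54): rows 3, 8 → Branch = B67, B67 ✓
(AcctNo=U82, Type=53): row 5 → Branch = B83 ✓
(AcctNo=U82, Type=54): rows 7, 9 → Branch = B13, B13 ✓
(AcctNo=U69, Type=56): row 10 → Branch = B56 ✓
Every {AcctNo, Type} value is associated with a single Branch value, so {AcctNo, Type} -> Branch holds.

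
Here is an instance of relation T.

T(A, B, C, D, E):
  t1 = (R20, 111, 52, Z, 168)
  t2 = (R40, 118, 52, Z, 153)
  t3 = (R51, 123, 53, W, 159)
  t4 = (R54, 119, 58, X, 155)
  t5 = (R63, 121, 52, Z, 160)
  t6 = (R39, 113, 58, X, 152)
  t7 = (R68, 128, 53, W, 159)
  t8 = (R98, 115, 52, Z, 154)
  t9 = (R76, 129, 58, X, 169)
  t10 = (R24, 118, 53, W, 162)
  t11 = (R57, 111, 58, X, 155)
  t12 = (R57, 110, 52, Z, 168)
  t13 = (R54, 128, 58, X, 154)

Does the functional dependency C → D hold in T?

Yes

C=52: rows 1, 2, 5, 8, 12 → D = Z, Z, Z, Z, Z ✓
C=53: rows 3, 7, 10 → D = W, W, W ✓
C=58: rows 4, 6, 9, 11, 13 → D = X, X, X, X, X ✓
Every C value is associated with a single D value, so C → D holds.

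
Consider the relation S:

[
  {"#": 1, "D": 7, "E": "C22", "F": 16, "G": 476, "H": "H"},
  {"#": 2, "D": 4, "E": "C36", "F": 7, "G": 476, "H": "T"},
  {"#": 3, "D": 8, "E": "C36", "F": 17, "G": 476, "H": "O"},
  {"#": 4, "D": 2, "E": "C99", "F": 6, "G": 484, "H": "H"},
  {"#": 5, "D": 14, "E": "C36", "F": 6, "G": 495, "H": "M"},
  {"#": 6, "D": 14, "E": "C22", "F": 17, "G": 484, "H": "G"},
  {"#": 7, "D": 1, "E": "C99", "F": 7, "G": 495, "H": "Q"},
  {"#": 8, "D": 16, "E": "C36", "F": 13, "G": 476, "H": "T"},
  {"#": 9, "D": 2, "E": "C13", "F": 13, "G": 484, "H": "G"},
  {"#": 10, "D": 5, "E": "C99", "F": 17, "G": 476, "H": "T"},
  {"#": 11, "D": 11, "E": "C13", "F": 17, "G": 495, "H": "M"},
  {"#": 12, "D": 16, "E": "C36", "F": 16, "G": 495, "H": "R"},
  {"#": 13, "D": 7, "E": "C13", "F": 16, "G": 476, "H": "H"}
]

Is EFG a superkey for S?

All 13 rows have distinct EFG values, so EFG → (all attributes) holds and EFG is a superkey.

Yes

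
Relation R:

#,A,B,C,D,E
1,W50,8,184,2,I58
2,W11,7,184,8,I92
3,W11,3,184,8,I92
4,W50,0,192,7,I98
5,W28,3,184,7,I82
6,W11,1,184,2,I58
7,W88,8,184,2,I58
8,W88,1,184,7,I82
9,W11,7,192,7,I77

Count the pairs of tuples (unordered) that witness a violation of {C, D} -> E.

1

(C=184, D=2): all 3 rows agree on E — 0 pairs.
(C=184, D=8): all 2 rows agree on E — 0 pairs.
(C=192, D=7): violating pairs (4,9) — 1 pair.
(C=184, D=7): all 2 rows agree on E — 0 pairs.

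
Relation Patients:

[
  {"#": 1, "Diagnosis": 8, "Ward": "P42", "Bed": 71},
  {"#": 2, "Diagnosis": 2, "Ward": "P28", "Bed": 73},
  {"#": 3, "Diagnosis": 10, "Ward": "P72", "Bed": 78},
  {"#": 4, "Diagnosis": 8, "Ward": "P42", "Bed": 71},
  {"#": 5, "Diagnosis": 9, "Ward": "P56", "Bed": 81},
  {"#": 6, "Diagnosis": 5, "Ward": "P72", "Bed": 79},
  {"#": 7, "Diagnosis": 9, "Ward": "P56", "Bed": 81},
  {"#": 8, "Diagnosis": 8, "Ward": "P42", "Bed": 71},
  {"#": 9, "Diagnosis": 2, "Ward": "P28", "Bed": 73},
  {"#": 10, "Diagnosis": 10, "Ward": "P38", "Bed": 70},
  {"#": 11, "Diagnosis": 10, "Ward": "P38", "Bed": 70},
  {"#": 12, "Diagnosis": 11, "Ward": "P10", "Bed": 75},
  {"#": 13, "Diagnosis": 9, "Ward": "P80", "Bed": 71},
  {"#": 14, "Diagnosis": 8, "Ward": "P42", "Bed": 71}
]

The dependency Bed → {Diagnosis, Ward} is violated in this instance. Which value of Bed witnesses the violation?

71

Bed=71: rows 1, 4, 8, 13, 14 → {Diagnosis,Ward} takes values {(8, P42), (9, P80)} — violation
Bed=73: rows 2, 9 → {Diagnosis,Ward} = (2, P28), (2, P28) ✓
Bed=78: row 3 → {Diagnosis,Ward} = (10, P72) ✓
Bed=81: rows 5, 7 → {Diagnosis,Ward} = (9, P56), (9, P56) ✓
Bed=79: row 6 → {Diagnosis,Ward} = (5, P72) ✓
Bed=70: rows 10, 11 → {Diagnosis,Ward} = (10, P38), (10, P38) ✓
Bed=75: row 12 → {Diagnosis,Ward} = (11, P10) ✓
The only Bed value with inconsistent RHS is Bed=71.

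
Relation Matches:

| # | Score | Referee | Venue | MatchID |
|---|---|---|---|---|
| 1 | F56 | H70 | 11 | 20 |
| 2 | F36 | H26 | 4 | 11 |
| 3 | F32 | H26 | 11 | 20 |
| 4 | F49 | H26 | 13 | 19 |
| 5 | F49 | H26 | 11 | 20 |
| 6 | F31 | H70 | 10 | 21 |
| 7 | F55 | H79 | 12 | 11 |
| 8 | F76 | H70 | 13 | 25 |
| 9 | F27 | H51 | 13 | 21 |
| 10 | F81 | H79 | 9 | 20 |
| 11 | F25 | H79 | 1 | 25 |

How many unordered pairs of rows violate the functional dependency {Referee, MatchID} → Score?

(Referee=H26, MatchID=20): violating pairs (3,5) — 1 pair.

1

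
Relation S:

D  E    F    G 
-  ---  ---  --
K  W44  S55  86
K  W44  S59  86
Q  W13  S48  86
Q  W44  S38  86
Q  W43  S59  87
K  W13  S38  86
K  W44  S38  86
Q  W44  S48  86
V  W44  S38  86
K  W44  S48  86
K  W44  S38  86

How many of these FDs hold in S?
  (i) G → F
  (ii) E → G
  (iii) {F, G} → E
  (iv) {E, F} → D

(i) G → F: G=86: 10 rows → F takes values {S55, S59, S48, S38} — violation — fails.
(ii) E → G: every LHS value maps to a single RHS value — holds.
(iii) {F, G} → E: (F=S48, G=86): 3 rows → E takes values {W13, W44} — violation; (F=S38, G=86): 5 rows → E takes values {W44, W13} — violation — fails.
(iv) {E, F} → D: (E=W44, F=S38): 4 rows → D takes values {Q, K, V} — violation; (E=W44, F=S48): 2 rows → D takes values {Q, K} — violation — fails.
1 of the 4 dependencies holds.

1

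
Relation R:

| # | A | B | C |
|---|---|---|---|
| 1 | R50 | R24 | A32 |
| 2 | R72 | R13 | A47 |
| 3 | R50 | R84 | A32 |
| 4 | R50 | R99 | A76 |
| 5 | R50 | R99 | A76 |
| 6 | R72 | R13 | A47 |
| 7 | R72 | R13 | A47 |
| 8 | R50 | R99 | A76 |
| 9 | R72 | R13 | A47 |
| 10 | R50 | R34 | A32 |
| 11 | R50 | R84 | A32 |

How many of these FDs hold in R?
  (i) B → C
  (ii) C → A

(i) B → C: every LHS value maps to a single RHS value — holds.
(ii) C → A: every LHS value maps to a single RHS value — holds.
2 of the 2 dependencies hold.

2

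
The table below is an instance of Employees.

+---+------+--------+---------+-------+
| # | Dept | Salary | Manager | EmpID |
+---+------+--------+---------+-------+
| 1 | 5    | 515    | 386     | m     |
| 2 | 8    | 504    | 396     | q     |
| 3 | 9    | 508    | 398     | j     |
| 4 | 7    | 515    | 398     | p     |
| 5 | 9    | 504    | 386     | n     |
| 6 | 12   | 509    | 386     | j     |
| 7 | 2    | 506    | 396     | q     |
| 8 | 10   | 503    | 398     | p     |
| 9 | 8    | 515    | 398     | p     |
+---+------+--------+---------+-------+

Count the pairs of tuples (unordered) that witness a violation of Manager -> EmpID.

Manager=386: violating pairs (1,5), (1,6), (5,6) — 3 pairs.
Manager=396: all 2 rows agree on EmpID — 0 pairs.
Manager=398: violating pairs (3,4), (3,8), (3,9) — 3 pairs.

6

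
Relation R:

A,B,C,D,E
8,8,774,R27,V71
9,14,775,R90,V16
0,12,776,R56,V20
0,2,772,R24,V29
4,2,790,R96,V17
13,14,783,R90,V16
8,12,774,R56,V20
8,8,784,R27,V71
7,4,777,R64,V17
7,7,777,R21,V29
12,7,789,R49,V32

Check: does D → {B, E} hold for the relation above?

Yes

D=R27: 2 rows → {B,E} = (8, V71), (8, V71) ✓
D=R90: 2 rows → {B,E} = (14, V16), (14, V16) ✓
D=R56: 2 rows → {B,E} = (12, V20), (12, V20) ✓
D=R24: 1 row → {B,E} = (2, V29) ✓
D=R96: 1 row → {B,E} = (2, V17) ✓
D=R64: 1 row → {B,E} = (4, V17) ✓
D=R21: 1 row → {B,E} = (7, V29) ✓
D=R49: 1 row → {B,E} = (7, V32) ✓
Every D value is associated with a single {B, E} value, so D → {B, E} holds.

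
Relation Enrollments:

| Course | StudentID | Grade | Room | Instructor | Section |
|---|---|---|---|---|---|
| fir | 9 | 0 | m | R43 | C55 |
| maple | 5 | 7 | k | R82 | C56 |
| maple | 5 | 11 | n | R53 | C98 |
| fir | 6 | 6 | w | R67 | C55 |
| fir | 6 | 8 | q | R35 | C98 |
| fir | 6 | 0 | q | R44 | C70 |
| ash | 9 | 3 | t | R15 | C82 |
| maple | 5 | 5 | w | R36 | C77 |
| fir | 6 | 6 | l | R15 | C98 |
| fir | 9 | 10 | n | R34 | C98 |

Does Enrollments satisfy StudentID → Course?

No

StudentID=9: 3 rows → Course takes values {fir, ash} — violation
StudentID=5: 3 rows → Course = maple, maple, maple ✓
StudentID=6: 4 rows → Course = fir, fir, fir, fir ✓
Two rows agree on StudentID but differ on Course, so StudentID → Course does not hold.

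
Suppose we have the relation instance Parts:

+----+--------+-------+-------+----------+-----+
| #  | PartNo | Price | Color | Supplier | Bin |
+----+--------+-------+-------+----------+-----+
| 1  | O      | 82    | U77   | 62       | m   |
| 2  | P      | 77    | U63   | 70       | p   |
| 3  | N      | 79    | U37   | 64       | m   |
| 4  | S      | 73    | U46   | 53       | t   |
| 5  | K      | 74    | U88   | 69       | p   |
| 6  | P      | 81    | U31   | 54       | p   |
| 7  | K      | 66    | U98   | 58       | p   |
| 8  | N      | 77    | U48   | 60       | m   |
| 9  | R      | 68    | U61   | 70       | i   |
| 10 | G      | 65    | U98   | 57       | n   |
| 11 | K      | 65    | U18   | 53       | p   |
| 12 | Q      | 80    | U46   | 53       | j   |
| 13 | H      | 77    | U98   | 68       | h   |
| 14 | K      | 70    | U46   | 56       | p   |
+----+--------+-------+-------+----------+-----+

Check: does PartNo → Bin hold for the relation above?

PartNo=O: row 1 → Bin = m ✓
PartNo=P: rows 2, 6 → Bin = p, p ✓
PartNo=N: rows 3, 8 → Bin = m, m ✓
PartNo=S: row 4 → Bin = t ✓
PartNo=K: rows 5, 7, 11, 14 → Bin = p, p, p, p ✓
PartNo=R: row 9 → Bin = i ✓
PartNo=G: row 10 → Bin = n ✓
PartNo=Q: row 12 → Bin = j ✓
PartNo=H: row 13 → Bin = h ✓
Every PartNo value is associated with a single Bin value, so PartNo → Bin holds.

Yes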